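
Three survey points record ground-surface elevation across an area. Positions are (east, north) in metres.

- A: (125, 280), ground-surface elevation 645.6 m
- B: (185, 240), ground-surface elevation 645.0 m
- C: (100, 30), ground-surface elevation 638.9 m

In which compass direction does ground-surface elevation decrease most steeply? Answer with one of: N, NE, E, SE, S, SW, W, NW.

Differences from A: to B (Δx, Δy, Δh) = (60, -40, -0.6); to C = (-25, -250, -6.7).
Determinant of the coordinate differences = 60·(-250) − (-25)·(-40) = -16000.
∂z/∂x = [(-0.6)·(-250) − (-6.7)·(-40)] / -16000 = +0.007375
∂z/∂y = [60·(-6.7) − (-25)·(-0.6)] / -16000 = +0.02606
Steepest decrease is along −∇f = (-0.007375 E, -0.02606 N) → south.

S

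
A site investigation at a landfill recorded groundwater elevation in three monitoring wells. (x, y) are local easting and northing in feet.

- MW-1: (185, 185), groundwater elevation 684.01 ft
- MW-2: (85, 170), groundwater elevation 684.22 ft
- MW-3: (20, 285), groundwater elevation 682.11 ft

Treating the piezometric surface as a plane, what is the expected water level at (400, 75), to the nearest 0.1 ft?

686.1 ft

Taking MW-1 as reference: MW-2−MW-1 = (-100, -15, +0.21); MW-3−MW-1 = (-165, 100, -1.90).
Determinant of the coordinate differences = (-100)·100 − (-165)·(-15) = -12475.
∂h/∂x = [(+0.21)·100 − (-1.90)·(-15)] / -12475 = +0.0006012
∂h/∂y = [(-100)·(-1.90) − (-165)·(+0.21)] / -12475 = -0.01801
h(400, 75) = 684.01 + (+0.0006012)·(215) + (-0.01801)·(-110) = 684.01 +0.129 +1.981 = 686.120 ft.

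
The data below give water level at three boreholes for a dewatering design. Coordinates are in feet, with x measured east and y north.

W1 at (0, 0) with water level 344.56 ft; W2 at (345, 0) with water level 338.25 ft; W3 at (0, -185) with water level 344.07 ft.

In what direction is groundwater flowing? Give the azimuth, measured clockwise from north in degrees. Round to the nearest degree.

∂h/∂x = (338.25 − 344.56) / (345 − 0) = -0.01829
∂h/∂y = (344.07 − 344.56) / (-185 − 0) = +0.002649
Flow direction (−∇h) has components (+0.01829 E, -0.002649 N).
Azimuth = atan2(E, N) = atan2(+0.01829, -0.002649) = 98.2° ≈ 098°.

098°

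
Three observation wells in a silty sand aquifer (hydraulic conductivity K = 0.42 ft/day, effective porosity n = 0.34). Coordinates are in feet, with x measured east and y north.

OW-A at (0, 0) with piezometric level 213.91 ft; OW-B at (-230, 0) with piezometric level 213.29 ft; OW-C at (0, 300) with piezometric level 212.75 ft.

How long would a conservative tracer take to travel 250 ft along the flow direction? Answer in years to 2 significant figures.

120 years

∂h/∂x = (213.29 − 213.91) / (-230 − 0) = +0.002696
∂h/∂y = (212.75 − 213.91) / (300 − 0) = -0.003867
|∇h| = √(0.002696² + -0.003867²) = 0.004714
Seepage velocity v = K·i/n = 0.42 × 0.004714 / 0.34 = 0.005823 ft/day.
t = 250 / 0.005823 = 4.293e+04 days = 118 years.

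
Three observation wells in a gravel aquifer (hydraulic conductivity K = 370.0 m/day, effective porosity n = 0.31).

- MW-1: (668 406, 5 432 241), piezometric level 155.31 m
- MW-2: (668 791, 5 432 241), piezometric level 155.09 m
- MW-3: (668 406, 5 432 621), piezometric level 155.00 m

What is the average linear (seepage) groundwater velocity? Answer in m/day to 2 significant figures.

1.2 m/day

∂h/∂x = (155.09 − 155.31) / (668791 − 668406) = -0.0005714
∂h/∂y = (155.00 − 155.31) / (5432621 − 5432241) = -0.0008158
|∇h| = √(-0.0005714² + -0.0008158²) = 0.000996
Seepage velocity v = K·i/n = 370.0 × 0.000996 / 0.31 = 1.189 m/day.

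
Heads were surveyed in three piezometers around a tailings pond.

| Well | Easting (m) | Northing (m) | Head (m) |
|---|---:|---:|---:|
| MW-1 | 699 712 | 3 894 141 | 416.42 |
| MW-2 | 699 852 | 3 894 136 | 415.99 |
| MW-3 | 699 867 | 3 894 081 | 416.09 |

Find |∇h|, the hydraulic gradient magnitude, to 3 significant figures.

0.00415

Taking MW-1 as reference: MW-2−MW-1 = (140, -5, -0.43); MW-3−MW-1 = (155, -60, -0.33).
Determinant of the coordinate differences = 140·(-60) − 155·(-5) = -7625.
∂h/∂x = [(-0.43)·(-60) − (-0.33)·(-5)] / -7625 = -0.003167
∂h/∂y = [140·(-0.33) − 155·(-0.43)] / -7625 = -0.002682
|∇h| = √(-0.003167² + -0.002682²) = 0.00415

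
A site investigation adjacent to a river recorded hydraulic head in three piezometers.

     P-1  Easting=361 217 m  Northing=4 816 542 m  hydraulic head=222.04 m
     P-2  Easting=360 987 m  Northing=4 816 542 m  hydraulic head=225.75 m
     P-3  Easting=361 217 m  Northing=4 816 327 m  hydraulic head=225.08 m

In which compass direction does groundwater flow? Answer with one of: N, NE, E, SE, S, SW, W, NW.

∂h/∂x = (225.75 − 222.04) / (360987 − 361217) = -0.01613
∂h/∂y = (225.08 − 222.04) / (4816327 − 4816542) = -0.01414
Flow = −∇h = (+0.01613 east, +0.01414 north), which points northeast.

NE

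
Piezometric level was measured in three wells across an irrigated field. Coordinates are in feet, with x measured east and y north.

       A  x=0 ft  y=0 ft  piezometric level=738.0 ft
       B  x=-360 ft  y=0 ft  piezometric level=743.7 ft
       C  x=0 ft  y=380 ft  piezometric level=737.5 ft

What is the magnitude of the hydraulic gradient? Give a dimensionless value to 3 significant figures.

0.0159

∂h/∂x = (743.7 − 738.0) / (-360 − 0) = -0.01583
∂h/∂y = (737.5 − 738.0) / (380 − 0) = -0.001316
|∇h| = √(-0.01583² + -0.001316²) = 0.01588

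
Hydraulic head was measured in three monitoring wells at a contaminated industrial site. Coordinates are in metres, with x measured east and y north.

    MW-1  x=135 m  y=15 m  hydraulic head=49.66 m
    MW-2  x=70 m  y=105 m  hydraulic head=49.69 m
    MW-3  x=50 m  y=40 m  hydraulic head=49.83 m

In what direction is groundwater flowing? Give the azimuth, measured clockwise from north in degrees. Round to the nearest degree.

060°

With h = a·x + b·y + c and MW-1 as origin, the differences give:
  (-65)·a + 90·b = +0.03
  (-85)·a + 25·b = +0.17
Eliminate b (×25 and ×90, subtract): 6025·a = -14.550 → a = ∂h/∂x = -0.002415
Back-substitute: b = ∂h/∂y = -0.001411.
Flow direction (−∇h) has components (+0.002415 E, +0.001411 N).
Azimuth = atan2(E, N) = atan2(+0.002415, +0.001411) = 59.7° ≈ 060°.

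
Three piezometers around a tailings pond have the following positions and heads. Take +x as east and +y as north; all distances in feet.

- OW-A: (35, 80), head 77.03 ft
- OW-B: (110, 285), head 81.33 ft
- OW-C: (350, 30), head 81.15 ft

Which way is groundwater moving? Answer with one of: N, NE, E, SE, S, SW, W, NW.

SW

Taking OW-A as reference: OW-B−OW-A = (75, 205, +4.30); OW-C−OW-A = (315, -50, +4.12).
Determinant of the coordinate differences = 75·(-50) − 315·205 = -68325.
∂h/∂x = [(+4.30)·(-50) − (+4.12)·205] / -68325 = +0.01551
∂h/∂y = [75·(+4.12) − 315·(+4.30)] / -68325 = +0.01530
Flow = −∇h = (-0.01551 east, -0.01530 north), which points southwest.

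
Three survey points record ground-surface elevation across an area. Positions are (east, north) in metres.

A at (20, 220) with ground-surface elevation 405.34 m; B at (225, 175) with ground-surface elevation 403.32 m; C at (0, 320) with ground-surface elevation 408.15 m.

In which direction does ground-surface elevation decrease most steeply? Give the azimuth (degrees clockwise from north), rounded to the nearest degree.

172°

Taking A as reference: B−A = (205, -45, -2.02); C−A = (-20, 100, +2.81).
Determinant of the coordinate differences = 205·100 − (-20)·(-45) = 19600.
∂z/∂x = [(-2.02)·100 − (+2.81)·(-45)] / 19600 = -0.003855
∂z/∂y = [205·(+2.81) − (-20)·(-2.02)] / 19600 = +0.02733
Steepest decrease is along −∇f: components (+0.003855 E, -0.02733 N).
Azimuth = atan2(+0.003855, -0.02733) = 172.0° ≈ 172°.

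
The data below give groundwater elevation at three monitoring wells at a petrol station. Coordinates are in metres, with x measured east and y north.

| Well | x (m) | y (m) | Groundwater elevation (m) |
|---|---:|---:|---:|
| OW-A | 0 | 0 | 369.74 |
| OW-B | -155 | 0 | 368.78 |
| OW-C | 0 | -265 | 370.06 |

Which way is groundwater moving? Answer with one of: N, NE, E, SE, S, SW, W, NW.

W

∂h/∂x = (368.78 − 369.74) / (-155 − 0) = +0.006194
∂h/∂y = (370.06 − 369.74) / (-265 − 0) = -0.001208
Flow = −∇h = (-0.006194 east, +0.001208 north), which points west.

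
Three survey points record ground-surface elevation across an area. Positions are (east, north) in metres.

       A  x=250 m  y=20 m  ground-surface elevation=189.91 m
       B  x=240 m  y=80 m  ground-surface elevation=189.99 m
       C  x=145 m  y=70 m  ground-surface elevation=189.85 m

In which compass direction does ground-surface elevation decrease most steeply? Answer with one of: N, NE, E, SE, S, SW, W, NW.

SW

With z = a·x + b·y + c and A as origin, the differences give:
  (-10)·a + 60·b = +0.08
  (-105)·a + 50·b = -0.06
Eliminate b (×50 and ×60, subtract): 5800·a = 7.600 → a = ∂z/∂x = +0.001310
Back-substitute: b = ∂z/∂y = +0.001552.
Steepest decrease is along −∇f = (-0.001310 E, -0.001552 N) → southwest.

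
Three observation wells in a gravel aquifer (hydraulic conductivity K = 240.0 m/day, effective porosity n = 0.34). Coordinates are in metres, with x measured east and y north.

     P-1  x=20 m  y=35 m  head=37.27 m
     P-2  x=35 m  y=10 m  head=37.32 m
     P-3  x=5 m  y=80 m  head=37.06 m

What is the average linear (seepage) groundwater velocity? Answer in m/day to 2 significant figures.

9.0 m/day

With h = a·x + b·y + c and P-1 as origin, the differences give:
  15·a + (-25)·b = +0.05
  (-15)·a + 45·b = -0.21
Eliminate b (×45 and ×(-25), subtract): 300·a = -3.000 → a = ∂h/∂x = -0.01000
Back-substitute: b = ∂h/∂y = -0.008000.
|∇h| = √(-0.01000² + -0.008000²) = 0.01281
Seepage velocity v = K·i/n = 240.0 × 0.01281 / 0.34 = 9.042 m/day.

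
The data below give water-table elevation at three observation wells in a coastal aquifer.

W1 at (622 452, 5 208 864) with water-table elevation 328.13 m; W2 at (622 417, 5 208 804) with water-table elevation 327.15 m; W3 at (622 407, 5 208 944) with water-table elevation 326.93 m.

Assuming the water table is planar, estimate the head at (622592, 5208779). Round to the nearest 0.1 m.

With h = a·x + b·y + c and W1 as origin, the differences give:
  (-35)·a + (-60)·b = -0.98
  (-45)·a + 80·b = -1.20
Eliminate b (×80 and ×(-60), subtract): -5500·a = -150.400 → a = ∂h/∂x = +0.02735
Back-substitute: b = ∂h/∂y = +0.0003818.
h(622592, 5208779) = 328.13 + (+0.02735)·(140) + (+0.0003818)·(-85) = 328.13 +3.828 -0.032 = 331.926 m.

331.9 m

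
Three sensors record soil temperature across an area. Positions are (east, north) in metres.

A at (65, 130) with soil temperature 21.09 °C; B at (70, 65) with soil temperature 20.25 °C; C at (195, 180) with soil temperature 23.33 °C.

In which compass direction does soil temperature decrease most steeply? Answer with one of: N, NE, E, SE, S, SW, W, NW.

Differences from A: to B (Δx, Δy, Δh) = (5, -65, -0.84); to C = (130, 50, +2.24).
Determinant of the coordinate differences = 5·50 − 130·(-65) = 8700.
∂T/∂x = [(-0.84)·50 − (+2.24)·(-65)] / 8700 = +0.01191
∂T/∂y = [5·(+2.24) − 130·(-0.84)] / 8700 = +0.01384
Steepest decrease is along −∇f = (-0.01191 E, -0.01384 N) → southwest.

SW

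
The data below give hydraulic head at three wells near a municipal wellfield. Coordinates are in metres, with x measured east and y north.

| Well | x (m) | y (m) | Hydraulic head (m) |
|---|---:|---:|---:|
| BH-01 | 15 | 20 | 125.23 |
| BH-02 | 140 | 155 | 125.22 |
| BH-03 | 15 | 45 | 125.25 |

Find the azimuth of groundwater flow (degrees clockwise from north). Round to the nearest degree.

130°

Taking BH-01 as reference: BH-02−BH-01 = (125, 135, -0.01); BH-03−BH-01 = (0, 25, +0.02).
Solve a·Δx + b·Δy = Δh: det = 125·25 − 0·135 = 3125.
∂h/∂x = [(-0.01)·25 − (+0.02)·135] / 3125 = -0.0009440
∂h/∂y = [125·(+0.02) − 0·(-0.01)] / 3125 = +0.0008000
Flow direction (−∇h) has components (+0.0009440 E, -0.0008000 N).
Azimuth = atan2(E, N) = atan2(+0.0009440, -0.0008000) = 130.3° ≈ 130°.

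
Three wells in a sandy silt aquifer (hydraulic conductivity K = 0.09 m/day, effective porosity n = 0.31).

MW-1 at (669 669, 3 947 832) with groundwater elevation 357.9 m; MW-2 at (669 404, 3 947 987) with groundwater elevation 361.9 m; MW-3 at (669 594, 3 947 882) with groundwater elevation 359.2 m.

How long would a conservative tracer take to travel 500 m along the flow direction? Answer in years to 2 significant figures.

170 years

Differences from MW-1: to MW-2 (Δx, Δy, Δh) = (-265, 155, +4.0); to MW-3 = (-75, 50, +1.3).
Solve a·Δx + b·Δy = Δh: det = (-265)·50 − (-75)·155 = -1625.
∂h/∂x = [(+4.0)·50 − (+1.3)·155] / -1625 = +0.0009231
∂h/∂y = [(-265)·(+1.3) − (-75)·(+4.0)] / -1625 = +0.02738
|∇h| = √(0.0009231² + 0.02738²) = 0.0274
Seepage velocity v = K·i/n = 0.09 × 0.0274 / 0.31 = 0.007955 m/day.
t = 500 / 0.007955 = 6.285e+04 days = 172 years.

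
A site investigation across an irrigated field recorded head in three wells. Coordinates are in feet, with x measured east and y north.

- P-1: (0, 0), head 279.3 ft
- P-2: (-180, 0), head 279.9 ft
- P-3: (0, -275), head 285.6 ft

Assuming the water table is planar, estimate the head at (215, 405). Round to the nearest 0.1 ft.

269.3 ft

∂h/∂x = (279.9 − 279.3) / (-180 − 0) = -0.003333
∂h/∂y = (285.6 − 279.3) / (-275 − 0) = -0.02291
h(215, 405) = 279.3 + (-0.003333)·(215) + (-0.02291)·(405) = 279.3 -0.717 -9.278 = 269.305 ft.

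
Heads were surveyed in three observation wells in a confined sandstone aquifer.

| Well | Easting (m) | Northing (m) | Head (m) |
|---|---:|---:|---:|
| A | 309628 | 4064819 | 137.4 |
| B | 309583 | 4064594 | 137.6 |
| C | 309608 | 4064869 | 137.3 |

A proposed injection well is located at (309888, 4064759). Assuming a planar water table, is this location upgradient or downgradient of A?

upgradient

Three-point gradient (reference A): Δ to B = (-45, -225, +0.2), Δ to C = (-20, 50, -0.1).
∂h/∂x = +0.001852, ∂h/∂y = -0.001259 (det = -6750).
Head at (309888, 4064759) = 137.4 + (+0.001852)·(260) + (-0.001259)·(-60) = 137.96 m.
That is higher than the 137.4 m at A, so the point is upgradient.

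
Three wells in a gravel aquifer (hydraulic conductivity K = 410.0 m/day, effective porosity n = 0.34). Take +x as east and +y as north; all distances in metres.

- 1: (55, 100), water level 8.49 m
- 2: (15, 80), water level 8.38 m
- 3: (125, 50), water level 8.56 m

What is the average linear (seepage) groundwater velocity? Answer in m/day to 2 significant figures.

3.0 m/day

Differences from 1: to 2 (Δx, Δy, Δh) = (-40, -20, -0.11); to 3 = (70, -50, +0.07).
Solve a·Δx + b·Δy = Δh: det = (-40)·(-50) − 70·(-20) = 3400.
∂h/∂x = [(-0.11)·(-50) − (+0.07)·(-20)] / 3400 = +0.002029
∂h/∂y = [(-40)·(+0.07) − 70·(-0.11)] / 3400 = +0.001441
|∇h| = √(0.002029² + 0.001441²) = 0.002489
Seepage velocity v = K·i/n = 410.0 × 0.002489 / 0.34 = 3.001 m/day.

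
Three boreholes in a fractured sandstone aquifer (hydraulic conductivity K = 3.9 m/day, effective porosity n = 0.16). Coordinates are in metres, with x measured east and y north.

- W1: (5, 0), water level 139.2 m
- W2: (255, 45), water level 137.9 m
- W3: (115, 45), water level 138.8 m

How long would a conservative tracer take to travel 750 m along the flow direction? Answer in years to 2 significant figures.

9.0 years

Taking W1 as reference: W2−W1 = (250, 45, -1.3); W3−W1 = (110, 45, -0.4).
Solve a·Δx + b·Δy = Δh: det = 250·45 − 110·45 = 6300.
∂h/∂x = [(-1.3)·45 − (-0.4)·45] / 6300 = -0.006429
∂h/∂y = [250·(-0.4) − 110·(-1.3)] / 6300 = +0.006825
|∇h| = √(-0.006429² + 0.006825²) = 0.009376
Seepage velocity v = K·i/n = 3.9 × 0.009376 / 0.16 = 0.2285 m/day.
t = 750 / 0.2285 = 3282 days = 8.99 years.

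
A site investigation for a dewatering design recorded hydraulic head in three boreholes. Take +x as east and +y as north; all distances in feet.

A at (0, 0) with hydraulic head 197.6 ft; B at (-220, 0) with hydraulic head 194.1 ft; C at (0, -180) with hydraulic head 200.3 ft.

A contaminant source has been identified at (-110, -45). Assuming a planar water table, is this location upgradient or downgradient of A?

downgradient

∂h/∂x = (194.1 − 197.6) / (-220 − 0) = +0.01591
∂h/∂y = (200.3 − 197.6) / (-180 − 0) = -0.01500
Head at (-110, -45) = 197.6 + (+0.01591)·(-110) + (-0.01500)·(-45) = 196.53 ft.
That is lower than the 197.6 ft at A, so the point is downgradient.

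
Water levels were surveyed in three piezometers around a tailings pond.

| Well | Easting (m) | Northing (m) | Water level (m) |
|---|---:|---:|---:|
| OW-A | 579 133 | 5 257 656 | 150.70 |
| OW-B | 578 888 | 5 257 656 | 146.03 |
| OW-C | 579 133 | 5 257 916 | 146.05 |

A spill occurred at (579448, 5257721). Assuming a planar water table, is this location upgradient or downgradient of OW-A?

∂h/∂x = (146.03 − 150.70) / (578888 − 579133) = +0.01906
∂h/∂y = (146.05 − 150.70) / (5257916 − 5257656) = -0.01788
Head at (579448, 5257721) = 150.70 + (+0.01906)·(315) + (-0.01788)·(65) = 155.54 m.
That is higher than the 150.70 m at OW-A, so the point is upgradient.

upgradient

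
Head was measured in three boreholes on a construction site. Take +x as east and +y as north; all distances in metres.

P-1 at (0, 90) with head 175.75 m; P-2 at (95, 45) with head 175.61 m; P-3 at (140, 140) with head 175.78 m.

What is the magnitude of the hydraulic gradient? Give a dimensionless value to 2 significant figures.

0.0021

With h = a·x + b·y + c and P-1 as origin, the differences give:
  95·a + (-45)·b = -0.14
  140·a + 50·b = +0.03
Eliminate b (×50 and ×(-45), subtract): 11050·a = -5.650 → a = ∂h/∂x = -0.0005113
Back-substitute: b = ∂h/∂y = +0.002032.
|∇h| = √(-0.0005113² + 0.002032²) = 0.002095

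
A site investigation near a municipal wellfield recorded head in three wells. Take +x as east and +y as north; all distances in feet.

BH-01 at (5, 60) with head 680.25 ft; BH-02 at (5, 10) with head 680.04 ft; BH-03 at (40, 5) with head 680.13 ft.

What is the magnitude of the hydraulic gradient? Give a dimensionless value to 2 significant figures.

With h = a·x + b·y + c and BH-01 as origin, the differences give:
  0·a + (-50)·b = -0.21
  35·a + (-55)·b = -0.12
Eliminate b (×(-55) and ×(-50), subtract): 1750·a = 5.550 → a = ∂h/∂x = +0.003171
Back-substitute: b = ∂h/∂y = +0.004200.
|∇h| = √(0.003171² + 0.004200²) = 0.005263

0.0053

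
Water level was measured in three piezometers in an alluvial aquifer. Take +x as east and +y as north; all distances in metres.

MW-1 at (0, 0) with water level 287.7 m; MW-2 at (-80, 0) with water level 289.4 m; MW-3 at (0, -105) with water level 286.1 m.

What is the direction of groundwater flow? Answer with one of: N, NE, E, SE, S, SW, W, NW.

∂h/∂x = (289.4 − 287.7) / (-80 − 0) = -0.02125
∂h/∂y = (286.1 − 287.7) / (-105 − 0) = +0.01524
Flow = −∇h = (+0.02125 east, -0.01524 north), which points southeast.

SE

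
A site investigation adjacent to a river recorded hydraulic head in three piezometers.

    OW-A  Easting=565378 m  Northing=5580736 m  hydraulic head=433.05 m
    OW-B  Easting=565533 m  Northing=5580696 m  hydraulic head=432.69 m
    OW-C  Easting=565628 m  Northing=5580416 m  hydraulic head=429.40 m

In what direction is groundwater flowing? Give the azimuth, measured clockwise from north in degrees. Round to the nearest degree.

184°

With h = a·x + b·y + c and OW-A as origin, the differences give:
  155·a + (-40)·b = -0.36
  250·a + (-320)·b = -3.65
Eliminate b (×(-320) and ×(-40), subtract): -39600·a = -30.800 → a = ∂h/∂x = +0.0007778
Back-substitute: b = ∂h/∂y = +0.01201.
Flow direction (−∇h) has components (-0.0007778 E, -0.01201 N).
Azimuth = atan2(E, N) = atan2(-0.0007778, -0.01201) = 183.7° ≈ 184°.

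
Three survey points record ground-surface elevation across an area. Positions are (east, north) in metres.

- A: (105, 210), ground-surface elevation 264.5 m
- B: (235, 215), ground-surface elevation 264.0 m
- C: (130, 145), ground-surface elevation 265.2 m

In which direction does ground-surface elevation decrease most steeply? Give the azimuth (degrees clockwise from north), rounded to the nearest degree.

016°

Three-point gradient (reference A): Δ to B = (130, 5, -0.5), Δ to C = (25, -65, +0.7).
∂z/∂x = -0.003382, ∂z/∂y = -0.01207 (det = -8575).
Steepest decrease is along −∇f: components (+0.003382 E, +0.01207 N).
Azimuth = atan2(+0.003382, +0.01207) = 15.7° ≈ 016°.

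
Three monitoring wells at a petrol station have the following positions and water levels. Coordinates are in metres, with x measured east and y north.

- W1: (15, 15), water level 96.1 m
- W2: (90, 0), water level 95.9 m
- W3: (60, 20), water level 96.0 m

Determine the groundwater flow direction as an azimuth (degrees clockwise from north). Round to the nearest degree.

121°

Taking W1 as reference: W2−W1 = (75, -15, -0.2); W3−W1 = (45, 5, -0.1).
Determinant of the coordinate differences = 75·5 − 45·(-15) = 1050.
∂h/∂x = [(-0.2)·5 − (-0.1)·(-15)] / 1050 = -0.002381
∂h/∂y = [75·(-0.1) − 45·(-0.2)] / 1050 = +0.001429
Flow direction (−∇h) has components (+0.002381 E, -0.001429 N).
Azimuth = atan2(E, N) = atan2(+0.002381, -0.001429) = 121.0° ≈ 121°.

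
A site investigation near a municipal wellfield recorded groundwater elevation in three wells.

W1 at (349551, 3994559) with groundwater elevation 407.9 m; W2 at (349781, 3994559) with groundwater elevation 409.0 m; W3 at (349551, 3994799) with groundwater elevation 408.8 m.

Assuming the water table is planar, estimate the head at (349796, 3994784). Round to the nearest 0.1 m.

∂h/∂x = (409.0 − 407.9) / (349781 − 349551) = +0.004783
∂h/∂y = (408.8 − 407.9) / (3994799 − 3994559) = +0.003750
h(349796, 3994784) = 407.9 + (+0.004783)·(245) + (+0.003750)·(225) = 407.9 +1.172 +0.844 = 409.915 m.

409.9 m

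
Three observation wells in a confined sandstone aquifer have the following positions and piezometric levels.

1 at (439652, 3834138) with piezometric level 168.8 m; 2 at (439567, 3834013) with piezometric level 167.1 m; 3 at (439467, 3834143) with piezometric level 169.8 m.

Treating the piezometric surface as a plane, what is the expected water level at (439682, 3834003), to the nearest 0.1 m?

166.4 m

With h = a·x + b·y + c and 1 as origin, the differences give:
  (-85)·a + (-125)·b = -1.7
  (-185)·a + 5·b = +1.0
Eliminate b (×5 and ×(-125), subtract): -23550·a = 116.50 → a = ∂h/∂x = -0.004947
Back-substitute: b = ∂h/∂y = +0.01696.
h(439682, 3834003) = 168.8 + (-0.004947)·(30) + (+0.01696)·(-135) = 168.8 -0.148 -2.290 = 166.361 m.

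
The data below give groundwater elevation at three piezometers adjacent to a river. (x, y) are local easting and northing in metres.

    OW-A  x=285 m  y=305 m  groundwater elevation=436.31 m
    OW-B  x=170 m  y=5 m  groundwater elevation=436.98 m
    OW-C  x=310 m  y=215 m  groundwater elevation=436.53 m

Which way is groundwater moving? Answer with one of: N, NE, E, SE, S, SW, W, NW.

N

Taking OW-A as reference: OW-B−OW-A = (-115, -300, +0.67); OW-C−OW-A = (25, -90, +0.22).
Solve a·Δx + b·Δy = Δh: det = (-115)·(-90) − 25·(-300) = 17850.
∂h/∂x = [(+0.67)·(-90) − (+0.22)·(-300)] / 17850 = +0.0003193
∂h/∂y = [(-115)·(+0.22) − 25·(+0.67)] / 17850 = -0.002356
Flow = −∇h = (-0.0003193 east, +0.002356 north), which points north.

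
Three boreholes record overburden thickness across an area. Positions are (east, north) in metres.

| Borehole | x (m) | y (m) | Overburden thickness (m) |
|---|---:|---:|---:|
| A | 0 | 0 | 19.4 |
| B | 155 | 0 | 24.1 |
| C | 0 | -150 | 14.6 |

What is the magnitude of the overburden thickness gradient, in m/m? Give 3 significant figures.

∂d/∂x = (24.1 − 19.4) / (155 − 0) = +0.03032
∂d/∂y = (14.6 − 19.4) / (-150 − 0) = +0.03200
|∇f| = √(0.03032² + 0.03200²) = 0.04408 m/m

0.0441 m/m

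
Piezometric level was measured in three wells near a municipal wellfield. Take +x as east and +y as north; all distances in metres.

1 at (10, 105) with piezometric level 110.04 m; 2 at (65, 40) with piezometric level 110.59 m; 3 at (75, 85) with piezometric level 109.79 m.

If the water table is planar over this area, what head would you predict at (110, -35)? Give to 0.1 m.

111.4 m

Differences from 1: to 2 (Δx, Δy, Δh) = (55, -65, +0.55); to 3 = (65, -20, -0.25).
Determinant of the coordinate differences = 55·(-20) − 65·(-65) = 3125.
∂h/∂x = [(+0.55)·(-20) − (-0.25)·(-65)] / 3125 = -0.008720
∂h/∂y = [55·(-0.25) − 65·(+0.55)] / 3125 = -0.01584
h(110, -35) = 110.04 + (-0.008720)·(100) + (-0.01584)·(-140) = 110.04 -0.872 +2.218 = 111.386 m.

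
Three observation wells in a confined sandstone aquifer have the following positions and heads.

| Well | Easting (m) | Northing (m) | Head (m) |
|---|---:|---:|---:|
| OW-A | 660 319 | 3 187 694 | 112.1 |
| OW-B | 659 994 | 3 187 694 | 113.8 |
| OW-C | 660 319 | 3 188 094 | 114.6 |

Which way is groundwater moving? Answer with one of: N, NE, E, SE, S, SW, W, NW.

SE

∂h/∂x = (113.8 − 112.1) / (659994 − 660319) = -0.005231
∂h/∂y = (114.6 − 112.1) / (3188094 − 3187694) = +0.006250
Flow = −∇h = (+0.005231 east, -0.006250 north), which points southeast.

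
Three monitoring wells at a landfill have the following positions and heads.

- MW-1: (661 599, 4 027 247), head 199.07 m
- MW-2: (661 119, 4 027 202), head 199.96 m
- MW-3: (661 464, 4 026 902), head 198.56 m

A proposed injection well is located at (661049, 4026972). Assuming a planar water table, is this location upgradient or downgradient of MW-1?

With h = a·x + b·y + c and MW-1 as origin, the differences give:
  (-480)·a + (-45)·b = +0.89
  (-135)·a + (-345)·b = -0.51
Eliminate b (×(-345) and ×(-45), subtract): 159525·a = -330.000 → a = ∂h/∂x = -0.002069
Back-substitute: b = ∂h/∂y = +0.002288.
Head at (661049, 4026972) = 199.07 + (-0.002069)·(-550) + (+0.002288)·(-275) = 199.58 m.
That is higher than the 199.07 m at MW-1, so the point is upgradient.

upgradient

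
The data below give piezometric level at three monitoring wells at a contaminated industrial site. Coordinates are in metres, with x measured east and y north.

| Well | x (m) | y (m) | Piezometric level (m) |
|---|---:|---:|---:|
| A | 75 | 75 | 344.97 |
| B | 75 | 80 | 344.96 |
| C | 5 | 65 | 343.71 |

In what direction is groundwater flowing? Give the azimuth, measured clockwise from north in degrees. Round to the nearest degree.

276°

With h = a·x + b·y + c and A as origin, the differences give:
  0·a + 5·b = -0.01
  (-70)·a + (-10)·b = -1.26
Eliminate b (×(-10) and ×5, subtract): 350·a = 6.400 → a = ∂h/∂x = +0.01829
Back-substitute: b = ∂h/∂y = -0.002000.
Flow direction (−∇h) has components (-0.01829 E, +0.002000 N).
Azimuth = atan2(E, N) = atan2(-0.01829, +0.002000) = 276.2° ≈ 276°.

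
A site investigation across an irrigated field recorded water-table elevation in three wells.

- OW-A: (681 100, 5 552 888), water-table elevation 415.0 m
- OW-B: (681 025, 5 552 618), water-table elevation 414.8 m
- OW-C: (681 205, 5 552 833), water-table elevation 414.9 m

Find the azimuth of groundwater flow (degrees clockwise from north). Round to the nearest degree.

Taking OW-A as reference: OW-B−OW-A = (-75, -270, -0.2); OW-C−OW-A = (105, -55, -0.1).
Determinant of the coordinate differences = (-75)·(-55) − 105·(-270) = 32475.
∂h/∂x = [(-0.2)·(-55) − (-0.1)·(-270)] / 32475 = -0.0004927
∂h/∂y = [(-75)·(-0.1) − 105·(-0.2)] / 32475 = +0.0008776
Flow direction (−∇h) has components (+0.0004927 E, -0.0008776 N).
Azimuth = atan2(E, N) = atan2(+0.0004927, -0.0008776) = 150.7° ≈ 151°.

151°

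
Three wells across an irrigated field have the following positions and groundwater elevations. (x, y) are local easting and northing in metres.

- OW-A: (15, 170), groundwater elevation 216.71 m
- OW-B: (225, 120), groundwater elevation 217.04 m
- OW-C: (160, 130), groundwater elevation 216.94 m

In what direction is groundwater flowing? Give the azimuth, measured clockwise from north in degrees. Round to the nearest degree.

285°

Differences from OW-A: to OW-B (Δx, Δy, Δh) = (210, -50, +0.33); to OW-C = (145, -40, +0.23).
Solve a·Δx + b·Δy = Δh: det = 210·(-40) − 145·(-50) = -1150.
∂h/∂x = [(+0.33)·(-40) − (+0.23)·(-50)] / -1150 = +0.001478
∂h/∂y = [210·(+0.23) − 145·(+0.33)] / -1150 = -0.0003913
Flow direction (−∇h) has components (-0.001478 E, +0.0003913 N).
Azimuth = atan2(E, N) = atan2(-0.001478, +0.0003913) = 284.8° ≈ 285°.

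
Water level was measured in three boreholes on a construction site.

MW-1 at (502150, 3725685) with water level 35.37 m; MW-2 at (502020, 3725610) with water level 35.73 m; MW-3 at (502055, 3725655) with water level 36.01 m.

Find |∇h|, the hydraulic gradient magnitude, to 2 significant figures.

Differences from MW-1: to MW-2 (Δx, Δy, Δh) = (-130, -75, +0.36); to MW-3 = (-95, -30, +0.64).
Determinant of the coordinate differences = (-130)·(-30) − (-95)·(-75) = -3225.
∂h/∂x = [(+0.36)·(-30) − (+0.64)·(-75)] / -3225 = -0.01153
∂h/∂y = [(-130)·(+0.64) − (-95)·(+0.36)] / -3225 = +0.01519
|∇h| = √(-0.01153² + 0.01519²) = 0.01907

0.019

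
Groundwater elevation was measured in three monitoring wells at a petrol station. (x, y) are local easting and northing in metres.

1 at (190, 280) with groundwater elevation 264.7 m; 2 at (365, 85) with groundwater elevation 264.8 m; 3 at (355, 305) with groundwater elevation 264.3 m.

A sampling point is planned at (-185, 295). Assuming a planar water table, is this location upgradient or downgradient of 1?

upgradient

With h = a·x + b·y + c and 1 as origin, the differences give:
  175·a + (-195)·b = +0.1
  165·a + 25·b = -0.4
Eliminate b (×25 and ×(-195), subtract): 36550·a = -75.50 → a = ∂h/∂x = -0.002066
Back-substitute: b = ∂h/∂y = -0.002367.
Head at (-185, 295) = 264.7 + (-0.002066)·(-375) + (-0.002367)·(15) = 265.44 m.
That is higher than the 264.7 m at 1, so the point is upgradient.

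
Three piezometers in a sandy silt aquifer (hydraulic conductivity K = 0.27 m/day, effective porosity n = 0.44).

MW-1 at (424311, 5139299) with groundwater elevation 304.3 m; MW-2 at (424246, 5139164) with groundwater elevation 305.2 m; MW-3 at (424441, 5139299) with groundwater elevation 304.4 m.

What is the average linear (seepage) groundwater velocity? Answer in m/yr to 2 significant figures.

Differences from MW-1: to MW-2 (Δx, Δy, Δh) = (-65, -135, +0.9); to MW-3 = (130, 0, +0.1).
Solve a·Δx + b·Δy = Δh: det = (-65)·0 − 130·(-135) = 17550.
∂h/∂x = [(+0.9)·0 − (+0.1)·(-135)] / 17550 = +0.0007692
∂h/∂y = [(-65)·(+0.1) − 130·(+0.9)] / 17550 = -0.007037
|∇h| = √(0.0007692² + -0.007037²) = 0.007079
Seepage velocity v = K·i/n = 0.27 × 0.007079 / 0.44 = 0.004344 m/day = 1.587 m/yr.

1.6 m/yr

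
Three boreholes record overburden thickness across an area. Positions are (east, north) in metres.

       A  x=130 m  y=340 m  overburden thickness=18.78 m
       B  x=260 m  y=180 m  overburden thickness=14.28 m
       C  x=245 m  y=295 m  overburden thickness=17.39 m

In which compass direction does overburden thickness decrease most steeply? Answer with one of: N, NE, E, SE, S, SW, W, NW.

Differences from A: to B (Δx, Δy, Δh) = (130, -160, -4.50); to C = (115, -45, -1.39).
Solve a·Δx + b·Δy = Δd: det = 130·(-45) − 115·(-160) = 12550.
∂d/∂x = [(-4.50)·(-45) − (-1.39)·(-160)] / 12550 = -0.001586
∂d/∂y = [130·(-1.39) − 115·(-4.50)] / 12550 = +0.02684
Steepest decrease is along −∇f = (+0.001586 E, -0.02684 N) → south.

S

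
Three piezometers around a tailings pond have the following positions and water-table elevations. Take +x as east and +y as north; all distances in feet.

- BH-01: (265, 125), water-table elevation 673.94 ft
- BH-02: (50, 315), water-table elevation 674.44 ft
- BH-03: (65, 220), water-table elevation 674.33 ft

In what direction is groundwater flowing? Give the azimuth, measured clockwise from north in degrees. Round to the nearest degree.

Differences from BH-01: to BH-02 (Δx, Δy, Δh) = (-215, 190, +0.50); to BH-03 = (-200, 95, +0.39).
Solve a·Δx + b·Δy = Δh: det = (-215)·95 − (-200)·190 = 17575.
∂h/∂x = [(+0.50)·95 − (+0.39)·190] / 17575 = -0.001514
∂h/∂y = [(-215)·(+0.39) − (-200)·(+0.50)] / 17575 = +0.0009189
Flow direction (−∇h) has components (+0.001514 E, -0.0009189 N).
Azimuth = atan2(E, N) = atan2(+0.001514, -0.0009189) = 121.3° ≈ 121°.

121°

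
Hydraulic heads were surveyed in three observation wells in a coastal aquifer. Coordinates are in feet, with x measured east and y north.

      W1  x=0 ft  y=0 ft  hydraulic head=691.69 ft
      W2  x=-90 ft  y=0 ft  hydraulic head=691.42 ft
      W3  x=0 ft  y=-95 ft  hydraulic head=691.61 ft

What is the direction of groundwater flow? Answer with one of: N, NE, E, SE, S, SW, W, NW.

∂h/∂x = (691.42 − 691.69) / (-90 − 0) = +0.003000
∂h/∂y = (691.61 − 691.69) / (-95 − 0) = +0.0008421
Flow = −∇h = (-0.003000 east, -0.0008421 north), which points west.

W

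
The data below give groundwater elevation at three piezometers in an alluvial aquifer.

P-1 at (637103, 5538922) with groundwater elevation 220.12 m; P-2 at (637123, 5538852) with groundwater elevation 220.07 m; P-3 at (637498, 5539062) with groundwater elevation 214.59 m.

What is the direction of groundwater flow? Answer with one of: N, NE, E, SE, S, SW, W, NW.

E

Differences from P-1: to P-2 (Δx, Δy, Δh) = (20, -70, -0.05); to P-3 = (395, 140, -5.53).
Determinant of the coordinate differences = 20·140 − 395·(-70) = 30450.
∂h/∂x = [(-0.05)·140 − (-5.53)·(-70)] / 30450 = -0.01294
∂h/∂y = [20·(-5.53) − 395·(-0.05)] / 30450 = -0.002984
Flow = −∇h = (+0.01294 east, +0.002984 north), which points east.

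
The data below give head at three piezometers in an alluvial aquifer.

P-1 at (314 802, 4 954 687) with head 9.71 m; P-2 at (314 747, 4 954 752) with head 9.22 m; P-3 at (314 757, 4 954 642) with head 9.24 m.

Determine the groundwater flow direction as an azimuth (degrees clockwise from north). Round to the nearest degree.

266°

Taking P-1 as reference: P-2−P-1 = (-55, 65, -0.49); P-3−P-1 = (-45, -45, -0.47).
Solve a·Δx + b·Δy = Δh: det = (-55)·(-45) − (-45)·65 = 5400.
∂h/∂x = [(-0.49)·(-45) − (-0.47)·65] / 5400 = +0.009741
∂h/∂y = [(-55)·(-0.47) − (-45)·(-0.49)] / 5400 = +0.0007037
Flow direction (−∇h) has components (-0.009741 E, -0.0007037 N).
Azimuth = atan2(E, N) = atan2(-0.009741, -0.0007037) = 265.9° ≈ 266°.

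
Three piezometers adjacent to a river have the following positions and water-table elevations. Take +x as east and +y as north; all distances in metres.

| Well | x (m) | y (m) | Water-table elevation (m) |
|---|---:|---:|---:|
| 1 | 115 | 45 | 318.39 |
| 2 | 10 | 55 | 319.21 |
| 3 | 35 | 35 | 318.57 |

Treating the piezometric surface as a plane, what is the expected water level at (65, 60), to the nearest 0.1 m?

Three-point gradient (reference 1): Δ to 2 = (-105, 10, +0.82), Δ to 3 = (-80, -10, +0.18).
∂h/∂x = -0.005405, ∂h/∂y = +0.02524 (det = 1850).
h(65, 60) = 318.39 + (-0.005405)·(-50) + (+0.02524)·(15) = 318.39 +0.270 +0.379 = 319.039 m.

319.0 m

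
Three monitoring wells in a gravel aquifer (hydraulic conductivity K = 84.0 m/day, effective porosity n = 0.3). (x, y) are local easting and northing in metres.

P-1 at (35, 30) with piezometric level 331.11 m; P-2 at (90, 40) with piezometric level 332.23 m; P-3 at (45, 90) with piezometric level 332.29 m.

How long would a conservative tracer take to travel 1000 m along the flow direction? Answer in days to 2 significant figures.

Three-point gradient (reference P-1): Δ to P-2 = (55, 10, +1.12), Δ to P-3 = (10, 60, +1.18).
∂h/∂x = +0.01731, ∂h/∂y = +0.01678 (det = 3200).
|∇h| = √(0.01731² + 0.01678²) = 0.02411
Seepage velocity v = K·i/n = 84.0 × 0.02411 / 0.3 = 6.751 m/day.
t = 1000 / 6.751 = 148.1 days.

150 days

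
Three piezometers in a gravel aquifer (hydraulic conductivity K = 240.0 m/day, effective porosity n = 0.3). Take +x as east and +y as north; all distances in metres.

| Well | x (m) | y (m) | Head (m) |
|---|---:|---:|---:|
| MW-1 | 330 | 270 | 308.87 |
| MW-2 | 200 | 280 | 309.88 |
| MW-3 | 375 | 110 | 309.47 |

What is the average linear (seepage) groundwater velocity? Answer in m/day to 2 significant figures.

8.2 m/day

Differences from MW-1: to MW-2 (Δx, Δy, Δh) = (-130, 10, +1.01); to MW-3 = (45, -160, +0.60).
Solve a·Δx + b·Δy = Δh: det = (-130)·(-160) − 45·10 = 20350.
∂h/∂x = [(+1.01)·(-160) − (+0.60)·10] / 20350 = -0.008236
∂h/∂y = [(-130)·(+0.60) − 45·(+1.01)] / 20350 = -0.006066
|∇h| = √(-0.008236² + -0.006066²) = 0.01023
Seepage velocity v = K·i/n = 240.0 × 0.01023 / 0.3 = 8.184 m/day.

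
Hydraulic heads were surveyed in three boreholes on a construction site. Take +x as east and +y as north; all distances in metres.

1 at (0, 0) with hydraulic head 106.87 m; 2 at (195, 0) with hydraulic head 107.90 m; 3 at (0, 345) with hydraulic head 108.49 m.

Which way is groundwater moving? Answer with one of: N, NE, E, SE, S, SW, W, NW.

SW

∂h/∂x = (107.90 − 106.87) / (195 − 0) = +0.005282
∂h/∂y = (108.49 − 106.87) / (345 − 0) = +0.004696
Flow = −∇h = (-0.005282 east, -0.004696 north), which points southwest.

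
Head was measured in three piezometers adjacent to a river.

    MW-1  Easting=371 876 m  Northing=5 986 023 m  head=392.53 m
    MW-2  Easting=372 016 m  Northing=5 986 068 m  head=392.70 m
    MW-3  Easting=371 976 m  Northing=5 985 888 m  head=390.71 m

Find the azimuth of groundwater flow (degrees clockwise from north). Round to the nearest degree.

Differences from MW-1: to MW-2 (Δx, Δy, Δh) = (140, 45, +0.17); to MW-3 = (100, -135, -1.82).
Determinant of the coordinate differences = 140·(-135) − 100·45 = -23400.
∂h/∂x = [(+0.17)·(-135) − (-1.82)·45] / -23400 = -0.002519
∂h/∂y = [140·(-1.82) − 100·(+0.17)] / -23400 = +0.01162
Flow direction (−∇h) has components (+0.002519 E, -0.01162 N).
Azimuth = atan2(E, N) = atan2(+0.002519, -0.01162) = 167.8° ≈ 168°.

168°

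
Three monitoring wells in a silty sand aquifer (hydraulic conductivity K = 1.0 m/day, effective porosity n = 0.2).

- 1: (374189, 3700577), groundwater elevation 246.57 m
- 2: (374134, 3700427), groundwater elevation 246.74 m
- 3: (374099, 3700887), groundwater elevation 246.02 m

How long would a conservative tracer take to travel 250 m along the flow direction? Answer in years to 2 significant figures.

With h = a·x + b·y + c and 1 as origin, the differences give:
  (-55)·a + (-150)·b = +0.17
  (-90)·a + 310·b = -0.55
Eliminate b (×310 and ×(-150), subtract): -30550·a = -29.800 → a = ∂h/∂x = +0.0009755
Back-substitute: b = ∂h/∂y = -0.001491.
|∇h| = √(0.0009755² + -0.001491²) = 0.001782
Seepage velocity v = K·i/n = 1.0 × 0.001782 / 0.2 = 0.00891 m/day.
t = 250 / 0.00891 = 2.806e+04 days = 76.8 years.

77 years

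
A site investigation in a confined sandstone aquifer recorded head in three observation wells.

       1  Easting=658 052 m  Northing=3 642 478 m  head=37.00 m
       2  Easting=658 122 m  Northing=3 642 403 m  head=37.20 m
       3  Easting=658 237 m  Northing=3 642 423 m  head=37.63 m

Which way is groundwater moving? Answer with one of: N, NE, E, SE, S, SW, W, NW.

W

Three-point gradient (reference 1): Δ to 2 = (70, -75, +0.20), Δ to 3 = (185, -55, +0.63).
∂h/∂x = +0.003616, ∂h/∂y = +0.0007082 (det = 10025).
Flow = −∇h = (-0.003616 east, -0.0007082 north), which points west.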